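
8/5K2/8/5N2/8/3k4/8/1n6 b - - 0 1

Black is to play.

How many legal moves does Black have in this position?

9

Black to move; king on d3.
In check: no.
Legal moves: Ke4, Kc4, Kc3, Ke2, Kd2, Kc2, Nc3, Na3, Nd2.
Count: 9.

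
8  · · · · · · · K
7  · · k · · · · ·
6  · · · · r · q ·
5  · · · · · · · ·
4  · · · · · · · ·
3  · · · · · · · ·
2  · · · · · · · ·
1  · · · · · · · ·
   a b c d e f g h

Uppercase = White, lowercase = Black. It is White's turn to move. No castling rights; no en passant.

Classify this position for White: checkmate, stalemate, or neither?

stalemate

White to move; white king on h8.
In check: no.
King squares — g7: attacked by Qg6; h7: attacked by Qg6; g8: attacked by Qg6.
Legal moves for White: none.
Not in check and no legal moves → stalemate.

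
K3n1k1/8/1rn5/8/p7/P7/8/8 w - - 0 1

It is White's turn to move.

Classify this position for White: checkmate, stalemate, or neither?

White to move; white king on a8.
In check: no.
King squares — a7: attacked by Nc6; b7: attacked by Rb6; b8: attacked by Rb6.
Legal moves for White: none.
Not in check and no legal moves → stalemate.

stalemate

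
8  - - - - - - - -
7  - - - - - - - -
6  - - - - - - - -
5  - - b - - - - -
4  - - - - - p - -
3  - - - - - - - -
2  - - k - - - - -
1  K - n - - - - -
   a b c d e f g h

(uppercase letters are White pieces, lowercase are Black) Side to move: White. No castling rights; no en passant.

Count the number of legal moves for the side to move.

White to move; king on a1.
In check: no.
Legal moves: none.
Count: 0.

0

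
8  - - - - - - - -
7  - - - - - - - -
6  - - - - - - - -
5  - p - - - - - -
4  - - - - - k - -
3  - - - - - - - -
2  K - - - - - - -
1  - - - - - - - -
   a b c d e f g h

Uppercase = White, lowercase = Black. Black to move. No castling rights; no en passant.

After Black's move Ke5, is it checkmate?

After Ke5: white king on a2; in check: no.
White is not in check, so this cannot be checkmate.

no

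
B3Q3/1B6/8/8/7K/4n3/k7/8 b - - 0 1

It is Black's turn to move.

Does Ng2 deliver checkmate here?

After Ng2: white king on h4; in check: yes, from the black knight on g2.
White has 6 legal replies: Kh5, Kg5, Kg4, Kh3, Kg3, Bxg2.
In check but a legal move exists → not checkmate.

no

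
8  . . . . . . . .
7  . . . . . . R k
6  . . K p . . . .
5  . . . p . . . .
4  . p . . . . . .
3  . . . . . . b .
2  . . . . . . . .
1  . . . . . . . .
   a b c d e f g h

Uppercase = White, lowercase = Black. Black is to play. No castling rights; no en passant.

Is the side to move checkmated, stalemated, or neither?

neither

Black to move; black king on h7.
In check: yes, from the white rook on g7.
King squares — g6: attacked by Rg7; h6: available; g7: available; g8: attacked by Rg7; h8: available.
Legal moves for Black: Kh8, Kxg7, Kh6.
Black is in check but has 3 legal moves → neither.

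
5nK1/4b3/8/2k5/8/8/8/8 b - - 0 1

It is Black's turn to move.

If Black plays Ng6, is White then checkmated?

After Ng6: white king on g8; in check: no.
White is not in check, so this cannot be checkmate.

no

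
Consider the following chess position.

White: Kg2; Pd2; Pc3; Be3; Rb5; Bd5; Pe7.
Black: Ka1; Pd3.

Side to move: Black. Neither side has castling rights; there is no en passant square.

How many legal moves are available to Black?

0

Black to move; king on a1.
In check: no.
Legal moves: none.
Count: 0.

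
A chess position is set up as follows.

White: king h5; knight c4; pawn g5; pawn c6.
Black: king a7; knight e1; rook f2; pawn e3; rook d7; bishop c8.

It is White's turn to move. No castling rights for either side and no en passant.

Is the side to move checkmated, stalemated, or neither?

White to move; white king on h5.
In check: no.
Legal moves for White: Kh6, Kg6, Kh4, Kg4, Nd6, Nb6, Ne5, Na5, Nxe3, Na3, Nd2, Nb2, cxd7, c7, g6.
White has 15 legal moves and is not in check → neither.

neither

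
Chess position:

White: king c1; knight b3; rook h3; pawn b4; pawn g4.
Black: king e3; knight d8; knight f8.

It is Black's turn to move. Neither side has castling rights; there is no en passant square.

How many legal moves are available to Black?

4

Black to move; king on e3.
In check: yes, from the white rook on h3.
Legal moves: Kf4, Ke4, Kf2, Ke2.
Count: 4.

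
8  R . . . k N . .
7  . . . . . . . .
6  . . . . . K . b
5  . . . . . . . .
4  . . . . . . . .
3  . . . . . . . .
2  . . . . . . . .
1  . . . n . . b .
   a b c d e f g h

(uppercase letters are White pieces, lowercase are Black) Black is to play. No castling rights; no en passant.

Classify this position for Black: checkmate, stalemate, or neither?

checkmate

Black to move; black king on e8.
In check: yes, from the white rook on a8.
King squares — d7: attacked by Nf8; e7: attacked by Kf6; f7: attacked by Kf6; d8: attacked by Ra8; f8: attacked by Ra8.
Legal moves for Black: none.
In check with no legal moves → checkmate.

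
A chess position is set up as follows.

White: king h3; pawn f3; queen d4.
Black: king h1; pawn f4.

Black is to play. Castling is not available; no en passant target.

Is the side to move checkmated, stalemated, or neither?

stalemate

Black to move; black king on h1.
In check: no.
King squares — g1: attacked by Qd4; g2: attacked by Kh3; h2: attacked by Kh3.
Legal moves for Black: none.
Not in check and no legal moves → stalemate.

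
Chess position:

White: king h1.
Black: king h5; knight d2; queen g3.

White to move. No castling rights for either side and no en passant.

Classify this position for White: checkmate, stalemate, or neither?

stalemate

White to move; white king on h1.
In check: no.
King squares — g1: attacked by Qg3; g2: attacked by Qg3; h2: attacked by Qg3.
Legal moves for White: none.
Not in check and no legal moves → stalemate.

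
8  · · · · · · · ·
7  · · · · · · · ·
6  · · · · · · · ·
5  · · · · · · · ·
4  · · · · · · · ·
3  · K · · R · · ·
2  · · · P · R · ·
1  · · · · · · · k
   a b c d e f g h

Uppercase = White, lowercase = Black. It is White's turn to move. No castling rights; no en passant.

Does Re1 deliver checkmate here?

yes

After Re1: black king on h1; in check: yes, from the white rook on e1.
King squares — g1: attacked by Re1; g2: attacked by Rf2; h2: attacked by Rf2.
Black has no legal moves → checkmate.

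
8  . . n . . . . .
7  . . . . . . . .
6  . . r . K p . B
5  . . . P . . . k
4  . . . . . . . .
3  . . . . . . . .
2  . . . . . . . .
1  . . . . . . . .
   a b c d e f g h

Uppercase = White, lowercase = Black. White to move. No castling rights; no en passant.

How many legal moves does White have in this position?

5

White to move; king on e6.
In check: yes, from the black rook on c6.
Legal moves: Kf7, Kd7, Kf5, dxc6, d6.
Count: 5.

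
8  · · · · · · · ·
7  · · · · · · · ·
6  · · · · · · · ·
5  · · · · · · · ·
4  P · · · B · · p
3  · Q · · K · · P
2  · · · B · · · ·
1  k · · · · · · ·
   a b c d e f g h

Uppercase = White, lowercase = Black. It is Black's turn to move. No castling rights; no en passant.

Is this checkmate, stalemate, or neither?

stalemate

Black to move; black king on a1.
In check: no.
King squares — b1: attacked by Qb3; a2: attacked by Qb3; b2: attacked by Qb3.
Legal moves for Black: none.
Not in check and no legal moves → stalemate.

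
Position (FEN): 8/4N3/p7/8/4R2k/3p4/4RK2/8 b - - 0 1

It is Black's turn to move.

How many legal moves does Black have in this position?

Black to move; king on h4.
In check: yes, from the white rook on e4.
Legal moves: Kh5, Kg5, Kh3.
Count: 3.

3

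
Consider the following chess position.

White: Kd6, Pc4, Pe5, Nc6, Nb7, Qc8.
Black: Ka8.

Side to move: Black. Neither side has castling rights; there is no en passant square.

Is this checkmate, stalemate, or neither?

checkmate

Black to move; black king on a8.
In check: yes, from the white queen on c8.
King squares — a7: attacked by Nc6; b7: attacked by Qc8; b8: attacked by Nc6.
Legal moves for Black: none.
In check with no legal moves → checkmate.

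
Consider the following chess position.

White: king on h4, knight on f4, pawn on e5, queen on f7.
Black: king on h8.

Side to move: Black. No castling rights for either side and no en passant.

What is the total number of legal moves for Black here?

Black to move; king on h8.
In check: no.
Legal moves: none.
Count: 0.

0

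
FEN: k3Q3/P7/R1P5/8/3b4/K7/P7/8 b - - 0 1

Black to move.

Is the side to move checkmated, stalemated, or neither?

Black to move; black king on a8.
In check: yes, from the white queen on e8.
King squares — a7: attacked by Ra6; b7: attacked by Pc6; b8: attacked by Pa7.
Legal moves for Black: none.
In check with no legal moves → checkmate.

checkmate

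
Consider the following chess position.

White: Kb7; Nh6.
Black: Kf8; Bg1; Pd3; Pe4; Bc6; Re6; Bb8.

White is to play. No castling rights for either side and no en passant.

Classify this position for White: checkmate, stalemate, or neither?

White to move; white king on b7.
In check: yes, from the black bishop on c6.
King squares — a6: available; b6: attacked by Bg1; c6: attacked by Re6; a7: attacked by Bg1; c7: attacked by Bb8; a8: attacked by Bc6; b8: available; c8: available.
Legal moves for White: Kc8, Kxb8, Ka6.
White is in check but has 3 legal moves → neither.

neither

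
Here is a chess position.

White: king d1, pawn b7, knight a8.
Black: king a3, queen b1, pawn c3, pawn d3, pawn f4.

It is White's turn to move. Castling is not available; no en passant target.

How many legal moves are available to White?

White to move; king on d1.
In check: yes, from the black queen on b1.
Legal moves: none.
Count: 0.

0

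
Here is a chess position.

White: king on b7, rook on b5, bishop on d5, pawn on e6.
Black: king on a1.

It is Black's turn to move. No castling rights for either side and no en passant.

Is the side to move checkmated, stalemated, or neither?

Black to move; black king on a1.
In check: no.
King squares — b1: attacked by Rb5; a2: attacked by Bd5; b2: attacked by Rb5.
Legal moves for Black: none.
Not in check and no legal moves → stalemate.

stalemate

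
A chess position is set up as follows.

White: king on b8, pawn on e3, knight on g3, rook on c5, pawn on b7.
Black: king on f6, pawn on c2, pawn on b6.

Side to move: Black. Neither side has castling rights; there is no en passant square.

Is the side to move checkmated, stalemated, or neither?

neither

Black to move; black king on f6.
In check: no.
Legal moves for Black: Kg7, Kf7, Ke7, Kg6, Ke6, bxc5, b5, c1=Q, c1=R, c1=B, c1=N.
Black has 11 legal moves and is not in check → neither.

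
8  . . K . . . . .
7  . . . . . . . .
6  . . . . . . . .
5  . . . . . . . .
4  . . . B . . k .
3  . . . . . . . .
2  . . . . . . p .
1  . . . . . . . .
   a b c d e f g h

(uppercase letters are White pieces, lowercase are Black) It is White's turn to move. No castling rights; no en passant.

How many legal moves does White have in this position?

18

White to move; king on c8.
In check: no.
Legal moves: Kd8, Kb8, Kd7, Kc7, Kb7, Bh8, Bg7, Ba7, Bf6, Bb6, Be5, Bc5, Be3, Bc3, Bf2, Bb2, Bg1, Ba1.
Count: 18.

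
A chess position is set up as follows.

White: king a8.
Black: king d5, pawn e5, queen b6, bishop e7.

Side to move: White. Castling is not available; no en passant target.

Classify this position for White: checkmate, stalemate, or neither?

White to move; white king on a8.
In check: no.
King squares — a7: attacked by Qb6; b7: attacked by Qb6; b8: attacked by Qb6.
Legal moves for White: none.
Not in check and no legal moves → stalemate.

stalemate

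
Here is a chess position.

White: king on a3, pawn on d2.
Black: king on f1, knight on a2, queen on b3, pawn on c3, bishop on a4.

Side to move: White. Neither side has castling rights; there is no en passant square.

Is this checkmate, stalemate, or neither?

checkmate

White to move; white king on a3.
In check: yes, from the black queen on b3.
King squares — a2: attacked by Qb3; b2: attacked by Qb3; b3: attacked by Ba4; a4: attacked by Qb3; b4: attacked by Na2.
Legal moves for White: none.
In check with no legal moves → checkmate.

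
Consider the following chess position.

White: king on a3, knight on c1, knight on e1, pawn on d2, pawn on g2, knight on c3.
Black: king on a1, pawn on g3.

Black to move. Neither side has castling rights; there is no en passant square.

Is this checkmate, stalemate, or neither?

stalemate

Black to move; black king on a1.
In check: no.
King squares — b1: attacked by Nc3; a2: attacked by Nc1; b2: attacked by Ka3.
Legal moves for Black: none.
Not in check and no legal moves → stalemate.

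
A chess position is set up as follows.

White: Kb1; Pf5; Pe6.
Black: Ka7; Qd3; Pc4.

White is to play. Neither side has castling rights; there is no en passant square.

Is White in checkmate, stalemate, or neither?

White to move; white king on b1.
In check: yes, from the black queen on d3.
King squares — a1: available; c1: available; a2: available; b2: available; c2: attacked by Qd3.
Legal moves for White: Kb2, Ka2, Kc1, Ka1.
White is in check but has 4 legal moves → neither.

neither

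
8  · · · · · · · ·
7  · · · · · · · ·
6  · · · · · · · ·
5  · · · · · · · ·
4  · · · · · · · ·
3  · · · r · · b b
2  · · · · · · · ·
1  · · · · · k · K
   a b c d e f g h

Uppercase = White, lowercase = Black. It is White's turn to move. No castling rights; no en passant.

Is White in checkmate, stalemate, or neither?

stalemate

White to move; white king on h1.
In check: no.
King squares — g1: attacked by Kf1; g2: attacked by Kf1; h2: attacked by Bg3.
Legal moves for White: none.
Not in check and no legal moves → stalemate.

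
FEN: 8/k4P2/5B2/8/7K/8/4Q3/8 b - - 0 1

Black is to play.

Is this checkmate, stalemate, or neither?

neither

Black to move; black king on a7.
In check: no.
Legal moves for Black: Kb8, Ka8, Kb7, Kb6.
Black has 4 legal moves and is not in check → neither.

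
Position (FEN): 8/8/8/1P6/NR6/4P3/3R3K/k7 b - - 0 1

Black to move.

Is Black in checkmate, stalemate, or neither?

stalemate

Black to move; black king on a1.
In check: no.
King squares — b1: attacked by Rb4; a2: attacked by Rd2; b2: attacked by Rd2.
Legal moves for Black: none.
Not in check and no legal moves → stalemate.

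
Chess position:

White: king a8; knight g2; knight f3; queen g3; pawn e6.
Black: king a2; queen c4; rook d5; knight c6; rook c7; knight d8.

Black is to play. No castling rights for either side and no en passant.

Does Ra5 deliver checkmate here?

yes

After Ra5: white king on a8; in check: yes, from the black rook on a5.
King squares — a7: attacked by Ra5; b7: attacked by Rc7; b8: attacked by Nc6.
White has no legal moves → checkmate.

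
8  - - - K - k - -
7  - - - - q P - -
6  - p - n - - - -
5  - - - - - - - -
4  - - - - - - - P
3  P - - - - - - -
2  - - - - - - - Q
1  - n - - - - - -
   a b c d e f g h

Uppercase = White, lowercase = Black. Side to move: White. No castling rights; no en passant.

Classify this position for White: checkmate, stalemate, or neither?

checkmate

White to move; white king on d8.
In check: yes, from the black queen on e7.
King squares — c7: attacked by Qe7; d7: attacked by Qe7; e7: attacked by Kf8; c8: attacked by Nd6; e8: attacked by Nd6.
Legal moves for White: none.
In check with no legal moves → checkmate.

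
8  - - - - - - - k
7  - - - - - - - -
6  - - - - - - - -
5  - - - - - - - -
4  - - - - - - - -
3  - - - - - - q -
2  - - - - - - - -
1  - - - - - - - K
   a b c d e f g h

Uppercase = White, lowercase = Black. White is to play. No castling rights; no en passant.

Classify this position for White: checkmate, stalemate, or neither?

stalemate

White to move; white king on h1.
In check: no.
King squares — g1: attacked by Qg3; g2: attacked by Qg3; h2: attacked by Qg3.
Legal moves for White: none.
Not in check and no legal moves → stalemate.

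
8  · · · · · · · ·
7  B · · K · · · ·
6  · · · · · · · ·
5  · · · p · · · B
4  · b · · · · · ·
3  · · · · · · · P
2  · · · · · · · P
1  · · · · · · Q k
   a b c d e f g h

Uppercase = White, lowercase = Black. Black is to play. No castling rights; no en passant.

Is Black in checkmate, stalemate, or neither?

checkmate

Black to move; black king on h1.
In check: yes, from the white queen on g1.
King squares — g1: attacked by Ba7; g2: attacked by Qg1; h2: attacked by Qg1.
Legal moves for Black: none.
In check with no legal moves → checkmate.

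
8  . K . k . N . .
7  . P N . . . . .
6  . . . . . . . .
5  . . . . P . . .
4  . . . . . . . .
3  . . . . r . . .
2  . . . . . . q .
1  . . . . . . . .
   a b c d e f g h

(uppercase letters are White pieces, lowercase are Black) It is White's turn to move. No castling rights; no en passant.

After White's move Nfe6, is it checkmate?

no

After Nfe6: black king on d8; in check: yes, from the white knight on e6.
Black has 2 legal replies: Ke7, Kd7.
In check but a legal move exists → not checkmate.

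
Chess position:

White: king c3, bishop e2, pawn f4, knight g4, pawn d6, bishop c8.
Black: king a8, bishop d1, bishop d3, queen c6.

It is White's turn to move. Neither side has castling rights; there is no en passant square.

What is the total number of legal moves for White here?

White to move; king on c3.
In check: yes, from the black queen on c6.
Legal moves: Kd4, Kb4, Kxd3, Kd2, Kb2.
Count: 5.

5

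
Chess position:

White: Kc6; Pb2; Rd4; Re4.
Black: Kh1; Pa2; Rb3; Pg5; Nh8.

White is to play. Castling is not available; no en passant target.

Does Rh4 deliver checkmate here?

no

After Rh4: black king on h1; in check: yes, from the white rook on h4.
Black has 4 legal replies: Kg2, Kg1, Rh3, gxh4.
In check but a legal move exists → not checkmate.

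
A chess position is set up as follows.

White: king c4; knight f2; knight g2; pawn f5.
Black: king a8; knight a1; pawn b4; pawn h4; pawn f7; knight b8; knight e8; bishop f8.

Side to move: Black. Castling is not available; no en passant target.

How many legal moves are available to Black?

19

Black to move; king on a8.
In check: no.
Legal moves: Bg7, Be7, Bh6, Bd6, Bc5, Ng7, Nc7, Nf6, Nd6+, Nd7, Nc6, Na6, Kb7, Ka7, Nb3, Nc2, f6, h3, b3.
Count: 19.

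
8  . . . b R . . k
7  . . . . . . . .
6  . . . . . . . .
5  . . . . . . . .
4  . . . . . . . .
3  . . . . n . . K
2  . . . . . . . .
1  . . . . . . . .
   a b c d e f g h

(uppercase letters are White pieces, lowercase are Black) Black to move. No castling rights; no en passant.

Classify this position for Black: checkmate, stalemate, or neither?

Black to move; black king on h8.
In check: yes, from the white rook on e8.
Legal moves for Black: Kh7, Kg7.
Black is in check but has 2 legal moves → neither.

neither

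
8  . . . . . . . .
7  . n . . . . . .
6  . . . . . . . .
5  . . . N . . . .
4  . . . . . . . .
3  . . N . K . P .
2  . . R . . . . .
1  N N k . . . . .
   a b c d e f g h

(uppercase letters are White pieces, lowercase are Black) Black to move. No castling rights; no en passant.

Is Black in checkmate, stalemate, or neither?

checkmate

Black to move; black king on c1.
In check: yes, from the white rook on c2.
King squares — b1: attacked by Nc3; d1: attacked by Nc3; b2: attacked by Rc2; c2: attacked by Na1; d2: attacked by Nb1.
Legal moves for Black: none.
In check with no legal moves → checkmate.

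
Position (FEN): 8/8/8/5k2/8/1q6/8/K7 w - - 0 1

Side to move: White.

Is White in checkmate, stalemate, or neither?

stalemate

White to move; white king on a1.
In check: no.
King squares — b1: attacked by Qb3; a2: attacked by Qb3; b2: attacked by Qb3.
Legal moves for White: none.
Not in check and no legal moves → stalemate.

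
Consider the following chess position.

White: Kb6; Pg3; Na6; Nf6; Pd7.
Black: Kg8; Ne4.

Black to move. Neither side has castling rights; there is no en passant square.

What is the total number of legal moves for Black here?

5

Black to move; king on g8.
In check: yes, from the white knight on f6.
Legal moves: Kh8, Kf8, Kg7, Kf7, Nxf6.
Count: 5.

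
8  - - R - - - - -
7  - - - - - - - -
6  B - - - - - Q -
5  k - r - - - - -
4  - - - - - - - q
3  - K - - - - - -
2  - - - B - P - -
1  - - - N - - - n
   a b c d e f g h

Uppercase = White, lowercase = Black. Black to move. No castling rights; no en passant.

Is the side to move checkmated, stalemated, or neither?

neither

Black to move; black king on a5.
In check: yes, from the white bishop on d2.
King squares — a4: attacked by Kb3; b4: attacked by Bd2; b5: attacked by Ba6; a6: attacked by Qg6; b6: attacked by Qg6.
Legal moves for Black: Rc3+, Qb4+.
Black is in check but has 2 legal moves → neither.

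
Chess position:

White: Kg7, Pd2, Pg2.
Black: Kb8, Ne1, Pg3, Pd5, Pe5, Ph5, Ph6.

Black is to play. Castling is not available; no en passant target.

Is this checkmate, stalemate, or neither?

Black to move; black king on b8.
In check: no.
Legal moves for Black: Kc8, Ka8, Kc7, Kb7, Ka7, Nf3, Nd3, Nxg2, Nc2, h4, e4, d4.
Black has 12 legal moves and is not in check → neither.

neither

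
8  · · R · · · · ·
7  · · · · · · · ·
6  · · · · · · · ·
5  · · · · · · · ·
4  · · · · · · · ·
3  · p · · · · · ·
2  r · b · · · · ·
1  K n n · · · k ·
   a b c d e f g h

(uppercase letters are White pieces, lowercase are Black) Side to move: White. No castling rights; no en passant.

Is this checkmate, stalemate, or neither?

checkmate

White to move; white king on a1.
In check: yes, from the black rook on a2.
King squares — b1: attacked by Bc2; a2: attacked by Nc1; b2: attacked by Ra2.
Legal moves for White: none.
In check with no legal moves → checkmate.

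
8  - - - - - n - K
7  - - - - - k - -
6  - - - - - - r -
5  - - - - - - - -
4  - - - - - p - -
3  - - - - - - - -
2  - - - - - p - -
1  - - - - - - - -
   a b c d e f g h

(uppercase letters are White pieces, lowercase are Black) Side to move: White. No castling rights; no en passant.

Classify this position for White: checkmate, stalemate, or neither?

White to move; white king on h8.
In check: no.
King squares — g7: attacked by Rg6; h7: attacked by Nf8; g8: attacked by Rg6.
Legal moves for White: none.
Not in check and no legal moves → stalemate.

stalemate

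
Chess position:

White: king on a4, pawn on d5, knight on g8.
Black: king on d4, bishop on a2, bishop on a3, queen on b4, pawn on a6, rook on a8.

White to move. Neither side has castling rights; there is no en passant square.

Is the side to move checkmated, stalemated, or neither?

White to move; white king on a4.
In check: yes, from the black queen on b4.
King squares — a3: attacked by Qb4; b3: attacked by Ba2; b4: attacked by Ba3; a5: attacked by Qb4; b5: attacked by Qb4.
Legal moves for White: none.
In check with no legal moves → checkmate.

checkmate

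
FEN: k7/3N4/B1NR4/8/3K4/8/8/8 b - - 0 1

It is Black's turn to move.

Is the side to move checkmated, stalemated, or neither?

stalemate

Black to move; black king on a8.
In check: no.
King squares — a7: attacked by Nc6; b7: attacked by Ba6; b8: attacked by Nc6.
Legal moves for Black: none.
Not in check and no legal moves → stalemate.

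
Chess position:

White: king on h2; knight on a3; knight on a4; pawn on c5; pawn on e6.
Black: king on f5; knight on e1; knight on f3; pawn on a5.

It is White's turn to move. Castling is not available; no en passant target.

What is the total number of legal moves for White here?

White to move; king on h2.
In check: yes, from the black knight on f3.
Legal moves: Kh3, Kg3, Kh1.
Count: 3.

3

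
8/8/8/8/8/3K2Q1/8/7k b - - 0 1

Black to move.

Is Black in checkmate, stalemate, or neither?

stalemate

Black to move; black king on h1.
In check: no.
King squares — g1: attacked by Qg3; g2: attacked by Qg3; h2: attacked by Qg3.
Legal moves for Black: none.
Not in check and no legal moves → stalemate.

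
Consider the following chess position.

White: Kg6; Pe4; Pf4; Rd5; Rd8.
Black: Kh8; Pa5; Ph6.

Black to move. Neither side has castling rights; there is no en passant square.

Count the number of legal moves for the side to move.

Black to move; king on h8.
In check: yes, from the white rook on d8.
Legal moves: none.
Count: 0.

0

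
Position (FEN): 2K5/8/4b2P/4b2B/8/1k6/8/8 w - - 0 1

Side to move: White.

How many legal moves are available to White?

White to move; king on c8.
In check: yes, from the black bishop on e6.
Legal moves: Kd8, Kb7.
Count: 2.

2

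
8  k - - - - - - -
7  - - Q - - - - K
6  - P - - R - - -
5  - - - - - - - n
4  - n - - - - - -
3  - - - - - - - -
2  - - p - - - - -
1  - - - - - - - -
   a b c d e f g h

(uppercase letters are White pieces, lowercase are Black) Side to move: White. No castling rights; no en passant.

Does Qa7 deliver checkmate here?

yes

After Qa7: black king on a8; in check: yes, from the white queen on a7.
King squares — a7: attacked by Pb6; b7: attacked by Qa7; b8: attacked by Qa7.
Black has no legal moves → checkmate.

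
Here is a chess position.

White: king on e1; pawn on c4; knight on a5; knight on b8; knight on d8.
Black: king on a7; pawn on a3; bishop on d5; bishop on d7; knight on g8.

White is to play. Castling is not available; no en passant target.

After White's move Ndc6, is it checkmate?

After Ndc6: black king on a7; in check: yes, from the white knight on c6.
Black has 4 legal replies: Ka8, Kb6, B7xc6, B5xc6.
In check but a legal move exists → not checkmate.

no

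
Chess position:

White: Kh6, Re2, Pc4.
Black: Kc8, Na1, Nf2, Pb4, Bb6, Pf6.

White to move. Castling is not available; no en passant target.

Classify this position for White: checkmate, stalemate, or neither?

White to move; white king on h6.
In check: no.
Legal moves for White: Kh7, Kg7, Kg6, Kh5, Re8+, Re7, Re6, Re5, Re4, Re3, Rxf2, Rd2, Rc2, Rb2, Ra2, Re1, c5.
White has 17 legal moves and is not in check → neither.

neither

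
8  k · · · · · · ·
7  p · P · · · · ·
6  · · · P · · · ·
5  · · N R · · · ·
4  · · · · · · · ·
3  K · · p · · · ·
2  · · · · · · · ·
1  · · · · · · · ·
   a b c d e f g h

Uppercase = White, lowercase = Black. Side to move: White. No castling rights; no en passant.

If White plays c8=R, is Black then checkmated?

yes

After c8=R: black king on a8; in check: yes, from the white rook on c8.
King squares — a7: own pawn; b7: attacked by Nc5; b8: attacked by Rc8.
Black has no legal moves → checkmate.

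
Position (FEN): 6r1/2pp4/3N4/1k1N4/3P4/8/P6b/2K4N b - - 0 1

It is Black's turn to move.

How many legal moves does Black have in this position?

Black to move; king on b5.
In check: yes, from the white knight on d6.
Legal moves: Kc6, Ka6, Ka5, Ka4, Bxd6, cxd6.
Count: 6.

6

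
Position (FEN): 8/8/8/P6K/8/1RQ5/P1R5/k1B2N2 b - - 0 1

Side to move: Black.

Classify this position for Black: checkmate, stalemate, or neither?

checkmate

Black to move; black king on a1.
In check: yes, from the white queen on c3.
King squares — b1: attacked by Rb3; a2: attacked by Rc2; b2: attacked by Bc1.
Legal moves for Black: none.
In check with no legal moves → checkmate.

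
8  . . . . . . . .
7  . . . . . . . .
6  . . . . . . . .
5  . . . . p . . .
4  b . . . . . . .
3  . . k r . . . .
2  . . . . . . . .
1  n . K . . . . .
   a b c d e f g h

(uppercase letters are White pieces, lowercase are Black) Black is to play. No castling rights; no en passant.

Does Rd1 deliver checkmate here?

After Rd1: white king on c1; in check: yes, from the black rook on d1.
King squares — b1: attacked by Rd1; d1: attacked by Ba4; b2: attacked by Kc3; c2: attacked by Na1; d2: attacked by Rd1.
White has no legal moves → checkmate.

yes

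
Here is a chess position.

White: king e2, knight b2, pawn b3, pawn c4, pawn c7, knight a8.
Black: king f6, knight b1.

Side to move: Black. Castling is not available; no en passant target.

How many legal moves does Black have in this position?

11

Black to move; king on f6.
In check: no.
Legal moves: Kg7, Kf7, Ke7, Kg6, Ke6, Kg5, Kf5, Ke5, Nc3+, Na3, Nd2.
Count: 11.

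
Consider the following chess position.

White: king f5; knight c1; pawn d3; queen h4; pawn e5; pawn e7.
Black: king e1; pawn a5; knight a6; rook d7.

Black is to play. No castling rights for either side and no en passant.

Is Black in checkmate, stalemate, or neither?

neither

Black to move; black king on e1.
In check: yes, from the white queen on h4.
Legal moves for Black: Kd2, Kf1, Kd1.
Black is in check but has 3 legal moves → neither.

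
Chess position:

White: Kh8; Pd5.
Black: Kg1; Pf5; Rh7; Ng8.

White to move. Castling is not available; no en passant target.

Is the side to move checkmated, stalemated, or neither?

White to move; white king on h8.
In check: yes, from the black rook on h7.
Legal moves for White: Kxg8, Kxh7.
White is in check but has 2 legal moves → neither.

neither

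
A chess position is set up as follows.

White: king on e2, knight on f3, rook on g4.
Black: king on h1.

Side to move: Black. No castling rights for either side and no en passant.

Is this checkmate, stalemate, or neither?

Black to move; black king on h1.
In check: no.
King squares — g1: attacked by Nf3; g2: attacked by Rg4; h2: attacked by Nf3.
Legal moves for Black: none.
Not in check and no legal moves → stalemate.

stalemate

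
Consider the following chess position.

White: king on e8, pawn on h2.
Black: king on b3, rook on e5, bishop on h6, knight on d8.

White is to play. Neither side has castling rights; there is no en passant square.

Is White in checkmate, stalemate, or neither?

White to move; white king on e8.
In check: yes, from the black rook on e5.
Legal moves for White: Kxd8, Kd7.
White is in check but has 2 legal moves → neither.

neither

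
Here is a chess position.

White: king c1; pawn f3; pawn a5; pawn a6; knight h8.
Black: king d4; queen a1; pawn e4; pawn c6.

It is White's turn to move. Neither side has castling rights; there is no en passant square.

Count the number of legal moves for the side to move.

White to move; king on c1.
In check: yes, from the black queen on a1.
Legal moves: Kd2, Kc2.
Count: 2.

2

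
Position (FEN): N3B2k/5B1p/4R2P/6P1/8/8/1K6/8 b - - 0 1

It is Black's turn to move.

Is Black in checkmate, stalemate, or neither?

stalemate

Black to move; black king on h8.
In check: no.
King squares — g7: attacked by Ph6; h7: own pawn; g8: attacked by Bf7.
Legal moves for Black: none.
Not in check and no legal moves → stalemate.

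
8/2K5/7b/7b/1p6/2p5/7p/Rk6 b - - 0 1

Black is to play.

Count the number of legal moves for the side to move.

Black to move; king on b1.
In check: yes, from the white rook on a1.
Legal moves: Kc2, Kb2, Kxa1.
Count: 3.

3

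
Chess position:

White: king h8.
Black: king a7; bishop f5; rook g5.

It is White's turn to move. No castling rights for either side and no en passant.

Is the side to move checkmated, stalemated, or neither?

stalemate

White to move; white king on h8.
In check: no.
King squares — g7: attacked by Rg5; h7: attacked by Bf5; g8: attacked by Rg5.
Legal moves for White: none.
Not in check and no legal moves → stalemate.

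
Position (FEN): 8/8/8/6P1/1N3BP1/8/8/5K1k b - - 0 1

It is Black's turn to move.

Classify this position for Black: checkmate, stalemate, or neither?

stalemate

Black to move; black king on h1.
In check: no.
King squares — g1: attacked by Kf1; g2: attacked by Kf1; h2: attacked by Bf4.
Legal moves for Black: none.
Not in check and no legal moves → stalemate.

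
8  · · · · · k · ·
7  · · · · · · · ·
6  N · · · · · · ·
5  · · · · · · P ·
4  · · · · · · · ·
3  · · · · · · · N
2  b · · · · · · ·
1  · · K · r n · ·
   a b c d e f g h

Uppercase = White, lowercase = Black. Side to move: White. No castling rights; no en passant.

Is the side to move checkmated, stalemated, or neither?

neither

White to move; white king on c1.
In check: yes, from the black rook on e1.
King squares — b1: attacked by Re1; d1: attacked by Re1; b2: available; c2: available; d2: attacked by Nf1.
Legal moves for White: Kc2, Kb2.
White is in check but has 2 legal moves → neither.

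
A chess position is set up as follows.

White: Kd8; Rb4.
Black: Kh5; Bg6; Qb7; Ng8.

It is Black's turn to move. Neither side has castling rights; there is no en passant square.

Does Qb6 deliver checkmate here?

After Qb6: white king on d8; in check: yes, from the black queen on b6.
White has 3 legal replies: Kc8, Kd7, Rxb6.
In check but a legal move exists → not checkmate.

no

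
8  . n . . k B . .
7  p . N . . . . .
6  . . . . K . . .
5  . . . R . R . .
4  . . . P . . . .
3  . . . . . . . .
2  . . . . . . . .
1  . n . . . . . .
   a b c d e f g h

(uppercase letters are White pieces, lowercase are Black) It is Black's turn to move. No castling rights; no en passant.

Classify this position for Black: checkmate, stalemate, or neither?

Black to move; black king on e8.
In check: yes, from the white knight on c7.
King squares — d7: attacked by Rd5; e7: attacked by Ke6; f7: attacked by Rf5; d8: attacked by Rd5; f8: attacked by Rf5.
Legal moves for Black: none.
In check with no legal moves → checkmate.

checkmate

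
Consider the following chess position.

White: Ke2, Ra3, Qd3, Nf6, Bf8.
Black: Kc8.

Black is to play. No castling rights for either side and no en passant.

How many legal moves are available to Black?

3

Black to move; king on c8.
In check: no.
Legal moves: Kb8, Kc7, Kb7.
Count: 3.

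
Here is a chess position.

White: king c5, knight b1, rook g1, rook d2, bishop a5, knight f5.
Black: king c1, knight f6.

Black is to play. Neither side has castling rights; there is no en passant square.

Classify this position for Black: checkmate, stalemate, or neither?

Black to move; black king on c1.
In check: yes, from the white rook on g1.
King squares — b1: attacked by Rg1; d1: attacked by Rg1; b2: attacked by Rd2; c2: attacked by Rd2; d2: attacked by Nb1.
Legal moves for Black: none.
In check with no legal moves → checkmate.

checkmate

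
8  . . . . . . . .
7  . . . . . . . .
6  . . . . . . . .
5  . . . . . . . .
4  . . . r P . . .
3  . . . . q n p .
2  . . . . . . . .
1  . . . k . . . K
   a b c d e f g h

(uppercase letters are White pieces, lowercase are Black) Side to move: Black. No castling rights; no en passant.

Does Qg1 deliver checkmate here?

After Qg1: white king on h1; in check: yes, from the black queen on g1.
King squares — g1: attacked by Nf3; g2: attacked by Qg1; h2: attacked by Qg1.
White has no legal moves → checkmate.

yes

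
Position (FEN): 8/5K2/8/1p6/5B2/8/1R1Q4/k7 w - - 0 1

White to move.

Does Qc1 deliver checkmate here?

yes

After Qc1: black king on a1; in check: yes, from the white queen on c1.
King squares — b1: attacked by Qc1; a2: attacked by Rb2; b2: attacked by Qc1.
Black has no legal moves → checkmate.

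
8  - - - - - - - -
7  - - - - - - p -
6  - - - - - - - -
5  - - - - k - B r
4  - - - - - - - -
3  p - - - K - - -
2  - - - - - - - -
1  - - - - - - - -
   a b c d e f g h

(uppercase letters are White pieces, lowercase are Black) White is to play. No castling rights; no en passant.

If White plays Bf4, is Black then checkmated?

no

After Bf4: black king on e5; in check: yes, from the white bishop on f4.
Black has 4 legal replies: Kf6, Ke6, Kf5, Kd5.
In check but a legal move exists → not checkmate.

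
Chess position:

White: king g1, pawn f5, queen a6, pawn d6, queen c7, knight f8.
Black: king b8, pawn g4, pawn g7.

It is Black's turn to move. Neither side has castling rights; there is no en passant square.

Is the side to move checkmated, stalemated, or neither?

checkmate

Black to move; black king on b8.
In check: yes, from the white queen on c7.
King squares — a7: attacked by Qa6; b7: attacked by Qa6; c7: attacked by Pd6; a8: attacked by Qa6; c8: attacked by Qa6.
Legal moves for Black: none.
In check with no legal moves → checkmate.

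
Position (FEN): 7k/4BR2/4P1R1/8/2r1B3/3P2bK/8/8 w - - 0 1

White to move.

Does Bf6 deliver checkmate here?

yes

After Bf6: black king on h8; in check: yes, from the white bishop on f6.
King squares — g7: attacked by Bf6; h7: attacked by Rf7; g8: attacked by Rg6.
Black has no legal moves → checkmate.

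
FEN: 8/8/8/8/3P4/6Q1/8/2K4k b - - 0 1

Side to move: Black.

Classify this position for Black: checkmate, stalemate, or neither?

stalemate

Black to move; black king on h1.
In check: no.
King squares — g1: attacked by Qg3; g2: attacked by Qg3; h2: attacked by Qg3.
Legal moves for Black: none.
Not in check and no legal moves → stalemate.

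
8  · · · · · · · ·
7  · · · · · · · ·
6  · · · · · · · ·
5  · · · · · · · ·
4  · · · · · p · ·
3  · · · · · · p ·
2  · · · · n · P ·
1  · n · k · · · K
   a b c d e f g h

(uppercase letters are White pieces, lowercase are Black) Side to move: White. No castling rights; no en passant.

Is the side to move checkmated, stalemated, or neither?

stalemate

White to move; white king on h1.
In check: no.
King squares — g1: attacked by Ne2; g2: own pawn; h2: attacked by Pg3.
Legal moves for White: none.
Not in check and no legal moves → stalemate.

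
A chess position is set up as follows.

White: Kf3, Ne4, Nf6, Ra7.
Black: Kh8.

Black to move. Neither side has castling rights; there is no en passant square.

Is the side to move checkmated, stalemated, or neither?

Black to move; black king on h8.
In check: no.
King squares — g7: attacked by Ra7; h7: attacked by Nf6; g8: attacked by Nf6.
Legal moves for Black: none.
Not in check and no legal moves → stalemate.

stalemate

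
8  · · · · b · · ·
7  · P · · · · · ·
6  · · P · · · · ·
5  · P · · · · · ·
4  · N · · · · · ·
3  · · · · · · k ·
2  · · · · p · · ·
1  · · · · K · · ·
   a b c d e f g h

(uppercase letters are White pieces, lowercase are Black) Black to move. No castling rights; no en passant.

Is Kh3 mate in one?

After Kh3: white king on e1; in check: no.
White is not in check, so this cannot be checkmate.

no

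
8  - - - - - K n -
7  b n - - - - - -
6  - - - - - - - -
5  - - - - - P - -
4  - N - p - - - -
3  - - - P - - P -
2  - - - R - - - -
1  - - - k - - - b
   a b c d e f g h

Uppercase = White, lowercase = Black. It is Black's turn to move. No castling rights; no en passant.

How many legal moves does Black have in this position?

3

Black to move; king on d1.
In check: yes, from the white rook on d2.
Legal moves: Kxd2, Ke1, Kc1.
Count: 3.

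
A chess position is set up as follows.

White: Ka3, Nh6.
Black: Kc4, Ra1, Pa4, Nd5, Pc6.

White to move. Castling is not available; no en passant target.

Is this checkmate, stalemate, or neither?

White to move; white king on a3.
In check: yes, from the black rook on a1.
King squares — a2: attacked by Ra1; b2: available; b3: attacked by Pa4; a4: attacked by Ra1; b4: attacked by Kc4.
Legal moves for White: Kb2.
White is in check but has 1 legal move → neither.

neither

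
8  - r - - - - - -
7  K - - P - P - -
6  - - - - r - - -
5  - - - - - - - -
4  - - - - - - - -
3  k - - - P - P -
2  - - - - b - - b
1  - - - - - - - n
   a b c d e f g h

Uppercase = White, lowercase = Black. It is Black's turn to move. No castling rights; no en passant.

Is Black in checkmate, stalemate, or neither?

neither

Black to move; black king on a3.
In check: no.
Legal moves for Black include: Rh8, Rg8, Rf8, Rbe8, Rd8, Rc8, Ra8+, Rb7+, Rbb6, Rb5, Rb4, Rb3, Rb2, Rb1, Ree8, Re7, Rh6, Rg6, ... (list truncated; more exist).
Black has legal moves and is not in check → neither.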